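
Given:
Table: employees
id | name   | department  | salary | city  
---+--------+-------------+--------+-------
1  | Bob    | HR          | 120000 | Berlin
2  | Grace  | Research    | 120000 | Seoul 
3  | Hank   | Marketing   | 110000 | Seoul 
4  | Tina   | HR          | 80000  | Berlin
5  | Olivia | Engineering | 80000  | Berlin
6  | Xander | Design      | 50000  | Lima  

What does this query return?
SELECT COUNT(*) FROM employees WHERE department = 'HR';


Counting rows where department = 'HR'
  Bob -> MATCH
  Tina -> MATCH


2


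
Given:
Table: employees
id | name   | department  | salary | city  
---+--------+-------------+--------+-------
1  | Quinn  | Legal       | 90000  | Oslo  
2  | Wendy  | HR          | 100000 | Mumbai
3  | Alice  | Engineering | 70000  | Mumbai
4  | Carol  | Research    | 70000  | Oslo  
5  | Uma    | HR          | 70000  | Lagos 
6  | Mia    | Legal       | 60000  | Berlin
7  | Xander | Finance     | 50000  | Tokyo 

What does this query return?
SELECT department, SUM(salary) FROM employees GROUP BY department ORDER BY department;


Summing salary within each department:
  Engineering: 70000 = 70000
  Finance: 50000 = 50000
  HR: 100000 + 70000 = 170000
  Legal: 90000 + 60000 = 150000
  Research: 70000 = 70000


5 groups:
Engineering, 70000
Finance, 50000
HR, 170000
Legal, 150000
Research, 70000


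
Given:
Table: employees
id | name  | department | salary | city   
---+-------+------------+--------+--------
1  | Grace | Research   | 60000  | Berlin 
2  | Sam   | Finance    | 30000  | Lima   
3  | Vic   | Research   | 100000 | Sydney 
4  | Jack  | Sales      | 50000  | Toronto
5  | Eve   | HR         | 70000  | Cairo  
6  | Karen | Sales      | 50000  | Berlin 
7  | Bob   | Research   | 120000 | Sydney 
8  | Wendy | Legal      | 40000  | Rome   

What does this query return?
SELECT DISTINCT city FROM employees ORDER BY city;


All 'city' values (row order): Berlin, Lima, Sydney, Toronto, Cairo, Berlin, Sydney, Rome
Removing duplicates leaves 6 unique value(s).

6 values:
Berlin
Cairo
Lima
Rome
Sydney
Toronto


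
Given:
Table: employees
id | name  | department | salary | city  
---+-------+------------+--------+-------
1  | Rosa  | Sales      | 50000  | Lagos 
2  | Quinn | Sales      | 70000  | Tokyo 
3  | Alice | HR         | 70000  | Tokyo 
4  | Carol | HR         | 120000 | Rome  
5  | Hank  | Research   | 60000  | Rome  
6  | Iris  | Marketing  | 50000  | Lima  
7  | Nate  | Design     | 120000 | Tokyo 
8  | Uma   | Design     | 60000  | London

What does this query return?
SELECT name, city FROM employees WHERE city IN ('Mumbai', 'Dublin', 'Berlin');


Filtering: city IN ('Mumbai', 'Dublin', 'Berlin')
Matching: 0 rows

Empty result set (0 rows)


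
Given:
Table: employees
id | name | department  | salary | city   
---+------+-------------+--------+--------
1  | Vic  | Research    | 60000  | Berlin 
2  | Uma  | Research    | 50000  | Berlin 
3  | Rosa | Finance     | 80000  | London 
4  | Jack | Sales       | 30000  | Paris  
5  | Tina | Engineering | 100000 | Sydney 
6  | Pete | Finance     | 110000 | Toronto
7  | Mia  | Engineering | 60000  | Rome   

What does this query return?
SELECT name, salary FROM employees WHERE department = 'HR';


Filtering: department = 'HR'
Matching rows: 0

Empty result set (0 rows)


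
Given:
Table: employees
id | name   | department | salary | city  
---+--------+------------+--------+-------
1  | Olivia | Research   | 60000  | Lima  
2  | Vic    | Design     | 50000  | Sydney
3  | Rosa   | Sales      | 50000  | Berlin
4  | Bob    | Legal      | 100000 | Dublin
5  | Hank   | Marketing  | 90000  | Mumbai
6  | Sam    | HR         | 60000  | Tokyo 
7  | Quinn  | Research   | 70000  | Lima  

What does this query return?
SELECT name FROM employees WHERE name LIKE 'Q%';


LIKE 'Q%' matches names starting with 'Q'
Matching: 1

1 rows:
Quinn


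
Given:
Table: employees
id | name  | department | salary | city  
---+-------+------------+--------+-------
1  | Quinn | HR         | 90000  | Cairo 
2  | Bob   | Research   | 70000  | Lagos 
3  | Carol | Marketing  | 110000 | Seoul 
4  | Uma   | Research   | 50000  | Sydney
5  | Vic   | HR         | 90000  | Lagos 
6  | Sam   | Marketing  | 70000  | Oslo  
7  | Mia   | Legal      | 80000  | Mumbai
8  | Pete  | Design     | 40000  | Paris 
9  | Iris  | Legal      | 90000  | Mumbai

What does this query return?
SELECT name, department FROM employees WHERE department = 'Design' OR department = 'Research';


Filtering: department = 'Design' OR 'Research'
Matching: 3 rows

3 rows:
Bob, Research
Uma, Research
Pete, Design


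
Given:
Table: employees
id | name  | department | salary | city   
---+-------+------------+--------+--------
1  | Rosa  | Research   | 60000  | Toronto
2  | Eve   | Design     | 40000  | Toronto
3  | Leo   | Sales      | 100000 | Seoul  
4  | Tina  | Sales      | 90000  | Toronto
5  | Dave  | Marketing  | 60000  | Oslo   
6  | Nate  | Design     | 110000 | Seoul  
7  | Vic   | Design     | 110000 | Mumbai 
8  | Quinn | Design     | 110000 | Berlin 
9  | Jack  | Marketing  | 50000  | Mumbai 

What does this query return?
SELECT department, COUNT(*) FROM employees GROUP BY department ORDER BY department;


Assigning each row to its department group:
  Rosa -> Research
  Eve -> Design
  Leo -> Sales
  Tina -> Sales
  Dave -> Marketing
  Nate -> Design
  Vic -> Design
  Quinn -> Design
  Jack -> Marketing


4 groups:
Design, 4
Marketing, 2
Research, 1
Sales, 2


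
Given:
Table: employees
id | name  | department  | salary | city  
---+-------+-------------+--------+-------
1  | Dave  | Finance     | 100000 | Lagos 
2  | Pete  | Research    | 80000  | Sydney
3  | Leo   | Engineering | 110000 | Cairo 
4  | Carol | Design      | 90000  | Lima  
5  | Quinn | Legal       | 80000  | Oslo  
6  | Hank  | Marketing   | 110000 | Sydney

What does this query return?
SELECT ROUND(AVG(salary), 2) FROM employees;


SUM(salary) = 570000
COUNT = 6
ROUND(AVG, 2) = ROUND(570000 / 6, 2) = 95000.0

95000.0


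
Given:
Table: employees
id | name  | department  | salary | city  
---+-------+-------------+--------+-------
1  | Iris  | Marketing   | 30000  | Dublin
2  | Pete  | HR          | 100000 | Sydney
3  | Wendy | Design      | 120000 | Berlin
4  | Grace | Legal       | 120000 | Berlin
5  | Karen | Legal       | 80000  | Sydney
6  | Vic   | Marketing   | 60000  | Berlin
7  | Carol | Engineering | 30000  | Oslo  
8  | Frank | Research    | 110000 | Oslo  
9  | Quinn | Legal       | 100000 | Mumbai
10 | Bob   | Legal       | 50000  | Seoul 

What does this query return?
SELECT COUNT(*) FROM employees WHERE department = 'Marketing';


Counting rows where department = 'Marketing'
  Iris -> MATCH
  Vic -> MATCH


2


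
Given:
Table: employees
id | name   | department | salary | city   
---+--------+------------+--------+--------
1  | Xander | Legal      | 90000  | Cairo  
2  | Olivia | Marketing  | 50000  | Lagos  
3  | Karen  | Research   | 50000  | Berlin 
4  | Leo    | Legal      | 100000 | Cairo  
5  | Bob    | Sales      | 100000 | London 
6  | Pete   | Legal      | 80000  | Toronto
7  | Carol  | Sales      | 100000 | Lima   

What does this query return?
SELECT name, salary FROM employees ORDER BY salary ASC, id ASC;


Sorting by salary ASC, then id ASC for ties

7 rows:
Olivia, 50000
Karen, 50000
Pete, 80000
Xander, 90000
Leo, 100000
Bob, 100000
Carol, 100000


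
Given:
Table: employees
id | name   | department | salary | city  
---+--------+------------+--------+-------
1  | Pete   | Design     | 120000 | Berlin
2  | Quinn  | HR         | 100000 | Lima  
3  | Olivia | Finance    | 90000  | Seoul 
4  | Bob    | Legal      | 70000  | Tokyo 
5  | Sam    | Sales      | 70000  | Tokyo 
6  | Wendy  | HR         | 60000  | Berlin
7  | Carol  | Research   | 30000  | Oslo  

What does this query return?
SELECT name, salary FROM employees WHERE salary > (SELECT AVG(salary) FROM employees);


Subquery: AVG(salary) = 77142.86
Filtering: salary > 77142.86
  Pete (120000) -> MATCH
  Quinn (100000) -> MATCH
  Olivia (90000) -> MATCH


3 rows:
Pete, 120000
Quinn, 100000
Olivia, 90000


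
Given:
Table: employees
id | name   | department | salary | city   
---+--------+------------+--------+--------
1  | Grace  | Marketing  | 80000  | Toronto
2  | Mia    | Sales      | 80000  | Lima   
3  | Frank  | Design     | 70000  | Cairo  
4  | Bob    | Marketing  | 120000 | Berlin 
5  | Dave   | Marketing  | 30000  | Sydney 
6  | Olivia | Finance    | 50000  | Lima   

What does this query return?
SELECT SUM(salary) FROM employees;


SUM(salary) = 80000 + 80000 + 70000 + 120000 + 30000 + 50000 = 430000

430000


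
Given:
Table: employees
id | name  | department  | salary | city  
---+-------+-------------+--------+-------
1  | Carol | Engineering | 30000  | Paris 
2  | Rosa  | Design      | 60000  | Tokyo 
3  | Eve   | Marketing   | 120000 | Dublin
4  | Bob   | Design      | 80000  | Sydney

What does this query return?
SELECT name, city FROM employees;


Projecting columns: name, city

4 rows:
Carol, Paris
Rosa, Tokyo
Eve, Dublin
Bob, Sydney


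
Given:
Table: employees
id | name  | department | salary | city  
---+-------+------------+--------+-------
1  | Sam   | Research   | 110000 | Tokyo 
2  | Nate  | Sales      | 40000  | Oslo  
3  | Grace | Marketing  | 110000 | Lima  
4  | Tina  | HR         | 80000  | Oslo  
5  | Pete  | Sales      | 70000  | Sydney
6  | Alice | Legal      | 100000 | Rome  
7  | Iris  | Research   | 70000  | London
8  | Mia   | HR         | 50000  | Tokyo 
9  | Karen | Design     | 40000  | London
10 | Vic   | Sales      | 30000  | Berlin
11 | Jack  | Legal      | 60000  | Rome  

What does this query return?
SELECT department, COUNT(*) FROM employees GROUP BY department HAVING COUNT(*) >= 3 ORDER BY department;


Groups with count >= 3:
  Sales: 3 -> PASS
  Design: 1 -> filtered out
  HR: 2 -> filtered out
  Legal: 2 -> filtered out
  Marketing: 1 -> filtered out
  Research: 2 -> filtered out


1 groups:
Sales, 3


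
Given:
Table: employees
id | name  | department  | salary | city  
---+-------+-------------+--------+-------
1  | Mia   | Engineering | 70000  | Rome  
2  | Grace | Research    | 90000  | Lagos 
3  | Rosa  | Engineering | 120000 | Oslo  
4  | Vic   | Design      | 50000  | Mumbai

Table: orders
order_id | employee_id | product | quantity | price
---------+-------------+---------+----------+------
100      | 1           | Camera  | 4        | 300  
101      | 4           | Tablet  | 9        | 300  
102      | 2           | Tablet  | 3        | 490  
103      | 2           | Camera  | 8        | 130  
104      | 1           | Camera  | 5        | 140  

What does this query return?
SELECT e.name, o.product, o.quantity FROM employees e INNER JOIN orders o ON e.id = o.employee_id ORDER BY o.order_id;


Joining employees.id = orders.employee_id:
  employee Mia (id=1) -> order Camera
  employee Vic (id=4) -> order Tablet
  employee Grace (id=2) -> order Tablet
  employee Grace (id=2) -> order Camera
  employee Mia (id=1) -> order Camera


5 rows:
Mia, Camera, 4
Vic, Tablet, 9
Grace, Tablet, 3
Grace, Camera, 8
Mia, Camera, 5


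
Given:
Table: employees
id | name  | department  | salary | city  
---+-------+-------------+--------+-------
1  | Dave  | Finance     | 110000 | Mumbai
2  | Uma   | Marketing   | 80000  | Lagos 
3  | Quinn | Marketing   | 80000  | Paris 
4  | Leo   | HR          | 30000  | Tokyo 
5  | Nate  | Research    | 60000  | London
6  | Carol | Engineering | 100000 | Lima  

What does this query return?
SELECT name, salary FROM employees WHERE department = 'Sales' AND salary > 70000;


Filtering: department = 'Sales' AND salary > 70000
Matching: 0 rows

Empty result set (0 rows)


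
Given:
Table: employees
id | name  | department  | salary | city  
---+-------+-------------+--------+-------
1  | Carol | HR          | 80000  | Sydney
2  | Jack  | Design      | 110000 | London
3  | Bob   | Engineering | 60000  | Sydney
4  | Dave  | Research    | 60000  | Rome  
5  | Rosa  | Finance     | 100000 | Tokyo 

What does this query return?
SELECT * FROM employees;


SELECT * returns all 5 rows with all columns

5 rows:
1, Carol, HR, 80000, Sydney
2, Jack, Design, 110000, London
3, Bob, Engineering, 60000, Sydney
4, Dave, Research, 60000, Rome
5, Rosa, Finance, 100000, Tokyo


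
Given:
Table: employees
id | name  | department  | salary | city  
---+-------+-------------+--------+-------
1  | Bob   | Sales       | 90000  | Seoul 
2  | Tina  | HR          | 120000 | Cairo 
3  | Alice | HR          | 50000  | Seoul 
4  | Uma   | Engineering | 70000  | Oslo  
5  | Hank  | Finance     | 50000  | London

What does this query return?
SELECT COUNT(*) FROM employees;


COUNT(*) counts all rows

5


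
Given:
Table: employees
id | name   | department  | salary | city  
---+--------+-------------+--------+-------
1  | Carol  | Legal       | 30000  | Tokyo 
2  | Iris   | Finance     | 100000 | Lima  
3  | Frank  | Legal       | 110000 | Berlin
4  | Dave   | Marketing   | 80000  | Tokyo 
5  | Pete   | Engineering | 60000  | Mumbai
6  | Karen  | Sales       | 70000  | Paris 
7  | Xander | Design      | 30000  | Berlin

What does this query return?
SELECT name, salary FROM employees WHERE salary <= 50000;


Filtering: salary <= 50000
Matching: 2 rows

2 rows:
Carol, 30000
Xander, 30000


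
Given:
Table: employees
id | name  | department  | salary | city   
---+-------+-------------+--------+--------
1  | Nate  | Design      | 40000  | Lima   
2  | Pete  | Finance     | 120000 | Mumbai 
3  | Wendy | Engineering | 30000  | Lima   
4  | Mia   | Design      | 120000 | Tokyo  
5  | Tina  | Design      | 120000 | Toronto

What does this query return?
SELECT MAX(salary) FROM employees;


Salaries: 40000, 120000, 30000, 120000, 120000
MAX = 120000

120000


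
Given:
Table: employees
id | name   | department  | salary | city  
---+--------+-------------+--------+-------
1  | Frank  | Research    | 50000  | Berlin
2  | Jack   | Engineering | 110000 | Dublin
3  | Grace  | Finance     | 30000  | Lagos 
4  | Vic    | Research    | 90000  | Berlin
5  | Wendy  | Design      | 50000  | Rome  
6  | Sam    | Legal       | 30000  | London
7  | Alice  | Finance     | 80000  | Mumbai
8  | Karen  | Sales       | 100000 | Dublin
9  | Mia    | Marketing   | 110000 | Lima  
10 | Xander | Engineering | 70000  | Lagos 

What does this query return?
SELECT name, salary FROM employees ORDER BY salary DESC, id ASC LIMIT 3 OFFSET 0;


Sort by salary DESC (id ASC tiebreak), then skip 0 and take 3
Rows 1 through 3

3 rows:
Jack, 110000
Mia, 110000
Karen, 100000


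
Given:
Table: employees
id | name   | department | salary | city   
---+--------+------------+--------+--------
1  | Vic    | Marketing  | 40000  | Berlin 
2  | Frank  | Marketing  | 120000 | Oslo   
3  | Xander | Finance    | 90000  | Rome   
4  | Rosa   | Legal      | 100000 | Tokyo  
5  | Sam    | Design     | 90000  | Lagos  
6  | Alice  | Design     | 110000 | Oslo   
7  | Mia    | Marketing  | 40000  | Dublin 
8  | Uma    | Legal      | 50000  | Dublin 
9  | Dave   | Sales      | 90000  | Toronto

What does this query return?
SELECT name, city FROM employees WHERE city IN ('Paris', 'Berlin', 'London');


Filtering: city IN ('Paris', 'Berlin', 'London')
Matching: 1 rows

1 rows:
Vic, Berlin


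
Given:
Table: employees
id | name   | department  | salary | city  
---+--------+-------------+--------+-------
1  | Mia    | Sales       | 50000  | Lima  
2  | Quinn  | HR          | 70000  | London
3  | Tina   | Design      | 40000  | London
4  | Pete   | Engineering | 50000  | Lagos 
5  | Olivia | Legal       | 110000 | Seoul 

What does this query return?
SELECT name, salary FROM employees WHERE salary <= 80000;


Filtering: salary <= 80000
Matching: 4 rows

4 rows:
Mia, 50000
Quinn, 70000
Tina, 40000
Pete, 50000


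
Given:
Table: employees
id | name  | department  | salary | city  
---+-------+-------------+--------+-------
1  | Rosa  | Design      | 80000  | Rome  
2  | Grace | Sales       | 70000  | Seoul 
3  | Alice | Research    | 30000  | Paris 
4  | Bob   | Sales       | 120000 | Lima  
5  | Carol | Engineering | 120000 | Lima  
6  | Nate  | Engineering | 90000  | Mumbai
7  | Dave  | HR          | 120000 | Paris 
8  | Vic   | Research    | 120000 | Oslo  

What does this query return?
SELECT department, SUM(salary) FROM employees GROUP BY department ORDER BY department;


Summing salary within each department:
  Design: 80000 = 80000
  Engineering: 120000 + 90000 = 210000
  HR: 120000 = 120000
  Research: 30000 + 120000 = 150000
  Sales: 70000 + 120000 = 190000


5 groups:
Design, 80000
Engineering, 210000
HR, 120000
Research, 150000
Sales, 190000


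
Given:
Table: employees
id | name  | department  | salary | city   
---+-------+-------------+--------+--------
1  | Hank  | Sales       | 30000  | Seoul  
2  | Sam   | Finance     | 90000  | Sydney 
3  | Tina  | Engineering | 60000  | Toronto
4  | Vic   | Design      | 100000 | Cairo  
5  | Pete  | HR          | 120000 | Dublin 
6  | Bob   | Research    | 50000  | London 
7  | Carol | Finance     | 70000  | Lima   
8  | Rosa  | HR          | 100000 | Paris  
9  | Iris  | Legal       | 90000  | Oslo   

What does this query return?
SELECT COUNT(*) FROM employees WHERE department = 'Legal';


Counting rows where department = 'Legal'
  Iris -> MATCH


1


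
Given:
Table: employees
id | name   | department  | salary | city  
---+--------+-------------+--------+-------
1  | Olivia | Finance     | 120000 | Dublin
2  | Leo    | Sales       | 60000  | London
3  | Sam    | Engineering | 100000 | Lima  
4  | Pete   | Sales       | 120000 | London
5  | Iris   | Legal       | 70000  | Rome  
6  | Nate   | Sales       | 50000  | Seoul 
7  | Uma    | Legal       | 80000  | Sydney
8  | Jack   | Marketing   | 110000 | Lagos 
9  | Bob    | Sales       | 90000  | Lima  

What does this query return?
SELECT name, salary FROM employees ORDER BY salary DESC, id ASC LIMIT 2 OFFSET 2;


Sort by salary DESC (id ASC tiebreak), then skip 2 and take 2
Rows 3 through 4

2 rows:
Jack, 110000
Sam, 100000


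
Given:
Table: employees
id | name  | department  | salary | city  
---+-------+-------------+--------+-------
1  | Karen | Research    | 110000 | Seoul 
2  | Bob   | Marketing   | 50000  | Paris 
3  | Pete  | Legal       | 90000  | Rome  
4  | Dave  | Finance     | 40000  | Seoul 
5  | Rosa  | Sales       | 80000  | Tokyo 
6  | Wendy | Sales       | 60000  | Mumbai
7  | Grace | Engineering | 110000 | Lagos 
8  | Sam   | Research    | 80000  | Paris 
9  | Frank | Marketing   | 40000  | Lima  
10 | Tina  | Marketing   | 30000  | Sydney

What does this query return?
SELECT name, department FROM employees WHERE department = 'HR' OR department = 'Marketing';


Filtering: department = 'HR' OR 'Marketing'
Matching: 3 rows

3 rows:
Bob, Marketing
Frank, Marketing
Tina, Marketing


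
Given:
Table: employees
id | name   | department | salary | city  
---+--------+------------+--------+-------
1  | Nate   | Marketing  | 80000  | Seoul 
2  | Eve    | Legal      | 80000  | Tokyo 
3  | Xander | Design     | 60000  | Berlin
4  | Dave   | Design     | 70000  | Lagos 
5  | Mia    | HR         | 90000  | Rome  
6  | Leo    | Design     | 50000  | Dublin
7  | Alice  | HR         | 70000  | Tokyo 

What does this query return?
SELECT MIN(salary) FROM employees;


Salaries: 80000, 80000, 60000, 70000, 90000, 50000, 70000
MIN = 50000

50000


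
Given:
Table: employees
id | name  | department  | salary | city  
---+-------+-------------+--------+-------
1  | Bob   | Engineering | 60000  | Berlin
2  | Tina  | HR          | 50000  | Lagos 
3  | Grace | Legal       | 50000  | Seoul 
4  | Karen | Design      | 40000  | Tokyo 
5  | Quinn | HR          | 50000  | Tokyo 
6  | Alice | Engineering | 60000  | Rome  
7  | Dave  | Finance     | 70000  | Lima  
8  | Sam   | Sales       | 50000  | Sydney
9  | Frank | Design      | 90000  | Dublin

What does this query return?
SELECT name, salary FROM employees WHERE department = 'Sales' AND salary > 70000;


Filtering: department = 'Sales' AND salary > 70000
Matching: 0 rows

Empty result set (0 rows)


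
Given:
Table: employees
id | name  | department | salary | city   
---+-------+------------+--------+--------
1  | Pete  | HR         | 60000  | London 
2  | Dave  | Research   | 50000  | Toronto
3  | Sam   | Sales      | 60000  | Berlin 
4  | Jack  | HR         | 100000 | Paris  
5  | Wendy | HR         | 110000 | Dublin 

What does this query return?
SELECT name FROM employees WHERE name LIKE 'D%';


LIKE 'D%' matches names starting with 'D'
Matching: 1

1 rows:
Dave


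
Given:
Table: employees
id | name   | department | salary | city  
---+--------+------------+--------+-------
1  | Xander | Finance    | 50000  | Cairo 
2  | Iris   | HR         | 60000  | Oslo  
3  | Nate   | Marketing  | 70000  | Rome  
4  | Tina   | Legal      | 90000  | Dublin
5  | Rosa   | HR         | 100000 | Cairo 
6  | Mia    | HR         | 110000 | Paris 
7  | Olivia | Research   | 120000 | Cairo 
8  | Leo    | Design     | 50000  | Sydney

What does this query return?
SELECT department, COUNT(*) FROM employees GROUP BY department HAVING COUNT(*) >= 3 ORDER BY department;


Groups with count >= 3:
  HR: 3 -> PASS
  Design: 1 -> filtered out
  Finance: 1 -> filtered out
  Legal: 1 -> filtered out
  Marketing: 1 -> filtered out
  Research: 1 -> filtered out


1 groups:
HR, 3


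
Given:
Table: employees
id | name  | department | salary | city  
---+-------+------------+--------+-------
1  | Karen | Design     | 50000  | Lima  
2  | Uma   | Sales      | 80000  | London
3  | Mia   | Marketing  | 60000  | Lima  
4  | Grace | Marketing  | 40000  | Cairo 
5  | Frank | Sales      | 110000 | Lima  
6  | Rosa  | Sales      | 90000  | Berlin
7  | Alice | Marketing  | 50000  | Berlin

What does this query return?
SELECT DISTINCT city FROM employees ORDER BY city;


All 'city' values (row order): Lima, London, Lima, Cairo, Lima, Berlin, Berlin
Removing duplicates leaves 4 unique value(s).

4 values:
Berlin
Cairo
Lima
London


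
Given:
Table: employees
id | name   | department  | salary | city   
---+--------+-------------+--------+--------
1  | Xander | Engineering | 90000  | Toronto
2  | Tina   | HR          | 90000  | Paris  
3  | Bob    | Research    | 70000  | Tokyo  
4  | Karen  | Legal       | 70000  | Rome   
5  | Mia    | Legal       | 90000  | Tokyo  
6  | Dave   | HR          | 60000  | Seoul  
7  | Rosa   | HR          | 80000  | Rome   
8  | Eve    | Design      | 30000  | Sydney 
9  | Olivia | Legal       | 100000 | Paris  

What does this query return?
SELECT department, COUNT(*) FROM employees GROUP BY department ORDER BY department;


Assigning each row to its department group:
  Xander -> Engineering
  Tina -> HR
  Bob -> Research
  Karen -> Legal
  Mia -> Legal
  Dave -> HR
  Rosa -> HR
  Eve -> Design
  Olivia -> Legal


5 groups:
Design, 1
Engineering, 1
HR, 3
Legal, 3
Research, 1


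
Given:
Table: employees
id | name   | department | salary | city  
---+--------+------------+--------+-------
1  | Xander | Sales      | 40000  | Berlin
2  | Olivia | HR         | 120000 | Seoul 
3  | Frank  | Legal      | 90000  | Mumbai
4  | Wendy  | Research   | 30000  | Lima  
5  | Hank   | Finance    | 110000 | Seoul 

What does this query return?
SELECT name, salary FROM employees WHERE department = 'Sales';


Filtering: department = 'Sales'
Matching rows: 1

1 rows:
Xander, 40000


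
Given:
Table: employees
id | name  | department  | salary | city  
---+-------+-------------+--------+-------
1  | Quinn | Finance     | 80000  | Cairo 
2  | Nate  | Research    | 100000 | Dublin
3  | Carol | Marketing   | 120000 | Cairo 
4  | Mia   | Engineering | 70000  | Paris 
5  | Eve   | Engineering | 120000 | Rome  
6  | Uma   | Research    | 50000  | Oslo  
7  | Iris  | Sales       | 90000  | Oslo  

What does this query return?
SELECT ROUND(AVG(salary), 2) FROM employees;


SUM(salary) = 630000
COUNT = 7
ROUND(AVG, 2) = ROUND(630000 / 7, 2) = 90000.0

90000.0


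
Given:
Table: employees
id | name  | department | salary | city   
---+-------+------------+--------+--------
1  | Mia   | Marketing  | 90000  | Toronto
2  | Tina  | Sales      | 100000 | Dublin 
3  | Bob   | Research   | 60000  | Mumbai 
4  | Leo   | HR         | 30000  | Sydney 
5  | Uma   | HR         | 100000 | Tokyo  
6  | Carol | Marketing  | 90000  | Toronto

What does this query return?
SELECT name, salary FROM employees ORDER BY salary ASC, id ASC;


Sorting by salary ASC, then id ASC for ties

6 rows:
Leo, 30000
Bob, 60000
Mia, 90000
Carol, 90000
Tina, 100000
Uma, 100000


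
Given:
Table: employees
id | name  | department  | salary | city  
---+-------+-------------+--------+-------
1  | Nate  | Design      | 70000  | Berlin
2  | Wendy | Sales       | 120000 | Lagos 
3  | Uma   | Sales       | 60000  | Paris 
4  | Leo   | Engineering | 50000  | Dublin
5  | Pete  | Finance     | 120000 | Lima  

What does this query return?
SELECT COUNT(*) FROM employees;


COUNT(*) counts all rows

5


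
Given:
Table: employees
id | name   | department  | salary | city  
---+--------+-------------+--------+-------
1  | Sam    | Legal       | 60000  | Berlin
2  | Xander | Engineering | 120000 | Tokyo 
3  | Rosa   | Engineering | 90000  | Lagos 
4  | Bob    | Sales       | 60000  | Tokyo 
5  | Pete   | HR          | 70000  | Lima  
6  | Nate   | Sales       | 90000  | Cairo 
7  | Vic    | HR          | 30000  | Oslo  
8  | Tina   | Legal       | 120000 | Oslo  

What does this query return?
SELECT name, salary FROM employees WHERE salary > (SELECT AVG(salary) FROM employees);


Subquery: AVG(salary) = 80000.0
Filtering: salary > 80000.0
  Xander (120000) -> MATCH
  Rosa (90000) -> MATCH
  Nate (90000) -> MATCH
  Tina (120000) -> MATCH


4 rows:
Xander, 120000
Rosa, 90000
Nate, 90000
Tina, 120000


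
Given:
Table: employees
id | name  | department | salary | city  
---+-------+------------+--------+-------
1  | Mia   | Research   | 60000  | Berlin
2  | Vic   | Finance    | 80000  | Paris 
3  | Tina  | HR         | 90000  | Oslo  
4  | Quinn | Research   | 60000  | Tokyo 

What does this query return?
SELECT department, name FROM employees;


Projecting columns: department, name

4 rows:
Research, Mia
Finance, Vic
HR, Tina
Research, Quinn


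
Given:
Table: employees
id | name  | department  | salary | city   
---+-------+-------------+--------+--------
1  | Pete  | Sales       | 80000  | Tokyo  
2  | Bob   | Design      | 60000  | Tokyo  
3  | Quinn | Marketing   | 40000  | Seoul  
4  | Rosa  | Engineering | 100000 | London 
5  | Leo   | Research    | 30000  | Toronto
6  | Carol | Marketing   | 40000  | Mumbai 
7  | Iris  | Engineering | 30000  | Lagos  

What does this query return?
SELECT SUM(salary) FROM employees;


SUM(salary) = 80000 + 60000 + 40000 + 100000 + 30000 + 40000 + 30000 = 380000

380000


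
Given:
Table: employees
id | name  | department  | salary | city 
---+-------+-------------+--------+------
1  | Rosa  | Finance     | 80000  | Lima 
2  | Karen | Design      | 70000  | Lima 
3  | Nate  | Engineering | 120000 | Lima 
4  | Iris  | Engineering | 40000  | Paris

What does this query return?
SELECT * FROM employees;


SELECT * returns all 4 rows with all columns

4 rows:
1, Rosa, Finance, 80000, Lima
2, Karen, Design, 70000, Lima
3, Nate, Engineering, 120000, Lima
4, Iris, Engineering, 40000, Paris


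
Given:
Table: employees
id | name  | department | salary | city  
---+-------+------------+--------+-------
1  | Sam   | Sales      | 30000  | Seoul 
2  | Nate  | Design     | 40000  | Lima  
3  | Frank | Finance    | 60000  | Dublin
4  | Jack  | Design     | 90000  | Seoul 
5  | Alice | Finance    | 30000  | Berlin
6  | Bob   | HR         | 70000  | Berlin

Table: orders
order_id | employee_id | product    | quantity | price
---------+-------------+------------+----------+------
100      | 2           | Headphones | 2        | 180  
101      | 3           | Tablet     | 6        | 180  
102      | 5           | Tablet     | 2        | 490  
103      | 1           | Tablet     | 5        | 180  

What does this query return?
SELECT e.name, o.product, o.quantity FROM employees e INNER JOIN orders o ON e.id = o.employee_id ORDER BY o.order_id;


Joining employees.id = orders.employee_id:
  employee Nate (id=2) -> order Headphones
  employee Frank (id=3) -> order Tablet
  employee Alice (id=5) -> order Tablet
  employee Sam (id=1) -> order Tablet


4 rows:
Nate, Headphones, 2
Frank, Tablet, 6
Alice, Tablet, 2
Sam, Tablet, 5


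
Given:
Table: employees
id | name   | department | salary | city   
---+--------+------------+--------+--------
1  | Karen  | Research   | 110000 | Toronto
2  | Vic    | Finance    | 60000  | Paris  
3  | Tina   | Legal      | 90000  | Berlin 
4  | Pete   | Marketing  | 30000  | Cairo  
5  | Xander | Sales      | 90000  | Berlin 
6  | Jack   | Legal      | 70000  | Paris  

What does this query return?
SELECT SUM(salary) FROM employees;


SUM(salary) = 110000 + 60000 + 90000 + 30000 + 90000 + 70000 = 450000

450000


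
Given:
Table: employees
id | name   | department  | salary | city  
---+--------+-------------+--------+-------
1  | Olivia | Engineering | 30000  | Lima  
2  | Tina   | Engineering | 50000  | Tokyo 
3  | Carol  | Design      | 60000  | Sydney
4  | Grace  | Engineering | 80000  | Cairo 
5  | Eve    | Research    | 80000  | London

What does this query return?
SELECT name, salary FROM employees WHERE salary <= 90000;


Filtering: salary <= 90000
Matching: 5 rows

5 rows:
Olivia, 30000
Tina, 50000
Carol, 60000
Grace, 80000
Eve, 80000


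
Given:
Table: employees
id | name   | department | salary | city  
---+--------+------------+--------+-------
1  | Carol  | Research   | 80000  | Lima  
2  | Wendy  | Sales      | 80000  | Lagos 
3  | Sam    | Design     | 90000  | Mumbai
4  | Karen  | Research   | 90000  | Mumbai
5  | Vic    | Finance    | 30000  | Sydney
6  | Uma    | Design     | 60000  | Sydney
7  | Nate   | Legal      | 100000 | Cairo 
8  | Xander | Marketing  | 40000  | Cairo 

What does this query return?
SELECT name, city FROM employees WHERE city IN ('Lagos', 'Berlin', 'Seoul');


Filtering: city IN ('Lagos', 'Berlin', 'Seoul')
Matching: 1 rows

1 rows:
Wendy, Lagos


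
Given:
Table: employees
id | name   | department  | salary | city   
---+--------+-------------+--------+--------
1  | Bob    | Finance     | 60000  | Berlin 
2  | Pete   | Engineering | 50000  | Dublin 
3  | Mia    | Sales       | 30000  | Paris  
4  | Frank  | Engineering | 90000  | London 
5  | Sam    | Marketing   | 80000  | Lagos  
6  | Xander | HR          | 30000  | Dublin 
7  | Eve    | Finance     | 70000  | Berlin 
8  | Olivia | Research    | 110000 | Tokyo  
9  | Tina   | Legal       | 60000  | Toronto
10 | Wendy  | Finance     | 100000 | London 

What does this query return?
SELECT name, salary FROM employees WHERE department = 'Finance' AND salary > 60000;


Filtering: department = 'Finance' AND salary > 60000
Matching: 2 rows

2 rows:
Eve, 70000
Wendy, 100000


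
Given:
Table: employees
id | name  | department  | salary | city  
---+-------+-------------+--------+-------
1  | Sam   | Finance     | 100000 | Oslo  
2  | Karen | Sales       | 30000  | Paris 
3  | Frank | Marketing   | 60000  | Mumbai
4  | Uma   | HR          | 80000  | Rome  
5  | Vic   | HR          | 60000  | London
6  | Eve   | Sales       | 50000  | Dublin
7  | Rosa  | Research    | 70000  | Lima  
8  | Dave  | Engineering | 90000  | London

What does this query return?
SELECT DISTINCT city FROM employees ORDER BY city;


All 'city' values (row order): Oslo, Paris, Mumbai, Rome, London, Dublin, Lima, London
Removing duplicates leaves 7 unique value(s).

7 values:
Dublin
Lima
London
Mumbai
Oslo
Paris
Rome


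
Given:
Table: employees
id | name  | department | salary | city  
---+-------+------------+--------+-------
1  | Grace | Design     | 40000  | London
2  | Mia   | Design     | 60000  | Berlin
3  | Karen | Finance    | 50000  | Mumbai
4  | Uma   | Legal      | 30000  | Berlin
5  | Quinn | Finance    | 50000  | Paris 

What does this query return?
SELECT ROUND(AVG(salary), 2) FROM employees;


SUM(salary) = 230000
COUNT = 5
ROUND(AVG, 2) = ROUND(230000 / 5, 2) = 46000.0

46000.0


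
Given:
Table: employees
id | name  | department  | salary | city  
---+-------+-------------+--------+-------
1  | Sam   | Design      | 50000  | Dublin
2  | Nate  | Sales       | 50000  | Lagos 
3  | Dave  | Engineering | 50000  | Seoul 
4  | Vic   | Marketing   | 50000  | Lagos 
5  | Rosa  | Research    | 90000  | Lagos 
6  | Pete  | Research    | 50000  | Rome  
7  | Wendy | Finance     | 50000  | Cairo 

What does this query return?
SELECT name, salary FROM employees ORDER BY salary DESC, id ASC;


Sorting by salary DESC, then id ASC for ties

7 rows:
Rosa, 90000
Sam, 50000
Nate, 50000
Dave, 50000
Vic, 50000
Pete, 50000
Wendy, 50000


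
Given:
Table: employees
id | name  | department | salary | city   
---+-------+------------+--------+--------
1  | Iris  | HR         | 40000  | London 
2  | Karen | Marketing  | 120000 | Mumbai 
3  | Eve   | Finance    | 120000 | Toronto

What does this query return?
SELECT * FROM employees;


SELECT * returns all 3 rows with all columns

3 rows:
1, Iris, HR, 40000, London
2, Karen, Marketing, 120000, Mumbai
3, Eve, Finance, 120000, Toronto


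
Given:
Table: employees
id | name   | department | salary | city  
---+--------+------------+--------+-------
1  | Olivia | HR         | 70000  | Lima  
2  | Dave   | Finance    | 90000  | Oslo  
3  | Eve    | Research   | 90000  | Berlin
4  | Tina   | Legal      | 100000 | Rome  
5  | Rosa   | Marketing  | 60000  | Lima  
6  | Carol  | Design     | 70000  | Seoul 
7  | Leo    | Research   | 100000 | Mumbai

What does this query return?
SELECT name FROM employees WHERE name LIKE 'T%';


LIKE 'T%' matches names starting with 'T'
Matching: 1

1 rows:
Tina


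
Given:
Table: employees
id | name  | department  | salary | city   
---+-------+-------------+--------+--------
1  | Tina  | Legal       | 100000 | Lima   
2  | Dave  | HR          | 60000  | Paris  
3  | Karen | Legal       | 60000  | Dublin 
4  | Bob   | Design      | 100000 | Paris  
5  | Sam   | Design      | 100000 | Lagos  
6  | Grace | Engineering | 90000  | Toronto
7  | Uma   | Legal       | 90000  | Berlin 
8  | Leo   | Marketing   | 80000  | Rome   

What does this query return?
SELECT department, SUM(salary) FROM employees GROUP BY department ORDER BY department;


Summing salary within each department:
  Design: 100000 + 100000 = 200000
  Engineering: 90000 = 90000
  HR: 60000 = 60000
  Legal: 100000 + 60000 + 90000 = 250000
  Marketing: 80000 = 80000


5 groups:
Design, 200000
Engineering, 90000
HR, 60000
Legal, 250000
Marketing, 80000


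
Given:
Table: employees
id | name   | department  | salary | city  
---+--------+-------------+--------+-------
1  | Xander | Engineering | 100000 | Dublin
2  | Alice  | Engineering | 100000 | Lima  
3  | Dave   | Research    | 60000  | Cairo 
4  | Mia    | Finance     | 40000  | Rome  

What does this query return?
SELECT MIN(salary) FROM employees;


Salaries: 100000, 100000, 60000, 40000
MIN = 40000

40000


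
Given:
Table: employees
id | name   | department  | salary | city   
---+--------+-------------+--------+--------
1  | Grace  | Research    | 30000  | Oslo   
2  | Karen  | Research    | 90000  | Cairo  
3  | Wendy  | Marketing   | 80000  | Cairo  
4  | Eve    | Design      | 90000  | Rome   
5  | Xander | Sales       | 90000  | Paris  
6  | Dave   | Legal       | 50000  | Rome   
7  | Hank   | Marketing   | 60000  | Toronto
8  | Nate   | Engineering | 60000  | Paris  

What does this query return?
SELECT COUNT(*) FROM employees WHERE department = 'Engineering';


Counting rows where department = 'Engineering'
  Nate -> MATCH


1


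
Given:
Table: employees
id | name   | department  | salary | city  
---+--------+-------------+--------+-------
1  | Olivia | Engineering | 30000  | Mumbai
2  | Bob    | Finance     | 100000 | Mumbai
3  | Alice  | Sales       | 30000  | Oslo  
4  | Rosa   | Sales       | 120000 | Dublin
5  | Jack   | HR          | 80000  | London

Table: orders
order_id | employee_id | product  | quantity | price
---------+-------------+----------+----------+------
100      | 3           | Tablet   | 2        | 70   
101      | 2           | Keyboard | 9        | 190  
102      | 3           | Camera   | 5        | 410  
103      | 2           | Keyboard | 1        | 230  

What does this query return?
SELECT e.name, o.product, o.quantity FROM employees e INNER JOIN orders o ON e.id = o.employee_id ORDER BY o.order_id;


Joining employees.id = orders.employee_id:
  employee Alice (id=3) -> order Tablet
  employee Bob (id=2) -> order Keyboard
  employee Alice (id=3) -> order Camera
  employee Bob (id=2) -> order Keyboard


4 rows:
Alice, Tablet, 2
Bob, Keyboard, 9
Alice, Camera, 5
Bob, Keyboard, 1


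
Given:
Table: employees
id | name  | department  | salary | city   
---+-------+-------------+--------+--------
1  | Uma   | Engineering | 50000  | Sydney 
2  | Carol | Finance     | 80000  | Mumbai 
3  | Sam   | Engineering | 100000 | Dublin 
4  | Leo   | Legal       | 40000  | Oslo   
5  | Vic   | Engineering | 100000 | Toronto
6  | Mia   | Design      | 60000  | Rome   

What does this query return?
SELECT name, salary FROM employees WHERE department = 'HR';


Filtering: department = 'HR'
Matching rows: 0

Empty result set (0 rows)


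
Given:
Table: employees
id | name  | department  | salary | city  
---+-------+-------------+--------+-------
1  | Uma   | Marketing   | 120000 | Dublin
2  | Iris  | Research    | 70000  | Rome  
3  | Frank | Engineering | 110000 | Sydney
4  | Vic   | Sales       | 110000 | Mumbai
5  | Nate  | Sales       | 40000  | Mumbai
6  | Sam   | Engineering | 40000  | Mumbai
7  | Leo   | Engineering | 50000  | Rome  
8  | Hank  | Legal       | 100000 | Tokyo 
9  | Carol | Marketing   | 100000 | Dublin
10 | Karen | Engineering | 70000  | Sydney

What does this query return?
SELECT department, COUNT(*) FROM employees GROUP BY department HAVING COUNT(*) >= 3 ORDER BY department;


Groups with count >= 3:
  Engineering: 4 -> PASS
  Legal: 1 -> filtered out
  Marketing: 2 -> filtered out
  Research: 1 -> filtered out
  Sales: 2 -> filtered out


1 groups:
Engineering, 4


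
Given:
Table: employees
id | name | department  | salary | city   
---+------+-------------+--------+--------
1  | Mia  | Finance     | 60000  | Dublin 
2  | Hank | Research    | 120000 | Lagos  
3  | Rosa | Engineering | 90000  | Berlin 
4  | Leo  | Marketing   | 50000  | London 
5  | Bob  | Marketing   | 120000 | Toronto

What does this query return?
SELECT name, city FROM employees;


Projecting columns: name, city

5 rows:
Mia, Dublin
Hank, Lagos
Rosa, Berlin
Leo, London
Bob, Toronto


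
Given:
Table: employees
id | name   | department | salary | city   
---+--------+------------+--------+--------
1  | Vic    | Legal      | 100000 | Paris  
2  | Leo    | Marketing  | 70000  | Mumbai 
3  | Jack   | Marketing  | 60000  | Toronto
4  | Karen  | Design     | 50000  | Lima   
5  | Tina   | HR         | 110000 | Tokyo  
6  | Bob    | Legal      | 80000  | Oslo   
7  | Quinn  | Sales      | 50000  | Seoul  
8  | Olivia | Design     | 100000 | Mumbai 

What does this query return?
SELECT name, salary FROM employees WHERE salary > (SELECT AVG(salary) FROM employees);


Subquery: AVG(salary) = 77500.0
Filtering: salary > 77500.0
  Vic (100000) -> MATCH
  Tina (110000) -> MATCH
  Bob (80000) -> MATCH
  Olivia (100000) -> MATCH


4 rows:
Vic, 100000
Tina, 110000
Bob, 80000
Olivia, 100000


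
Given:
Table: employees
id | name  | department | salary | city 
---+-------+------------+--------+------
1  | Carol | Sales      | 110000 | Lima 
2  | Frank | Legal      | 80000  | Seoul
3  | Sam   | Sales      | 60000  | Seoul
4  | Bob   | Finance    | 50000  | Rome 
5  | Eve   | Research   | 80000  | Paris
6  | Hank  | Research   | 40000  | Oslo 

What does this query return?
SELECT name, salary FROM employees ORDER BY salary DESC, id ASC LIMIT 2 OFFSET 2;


Sort by salary DESC (id ASC tiebreak), then skip 2 and take 2
Rows 3 through 4

2 rows:
Eve, 80000
Sam, 60000
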